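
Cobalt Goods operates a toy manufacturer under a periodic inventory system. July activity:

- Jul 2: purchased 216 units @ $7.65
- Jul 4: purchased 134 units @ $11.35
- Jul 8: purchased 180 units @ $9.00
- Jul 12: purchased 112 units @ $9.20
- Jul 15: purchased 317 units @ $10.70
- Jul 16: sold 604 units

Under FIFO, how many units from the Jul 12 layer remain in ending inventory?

Jul 16, 604 sold [FIFO — oldest first]: 216 @ $7.65 + 134 @ $11.35 + 180 @ $9.00 + 74 @ $9.20 = $5,474.10
Ending inventory: 38 @ $9.20 + 317 @ $10.70 = $3,741.50

38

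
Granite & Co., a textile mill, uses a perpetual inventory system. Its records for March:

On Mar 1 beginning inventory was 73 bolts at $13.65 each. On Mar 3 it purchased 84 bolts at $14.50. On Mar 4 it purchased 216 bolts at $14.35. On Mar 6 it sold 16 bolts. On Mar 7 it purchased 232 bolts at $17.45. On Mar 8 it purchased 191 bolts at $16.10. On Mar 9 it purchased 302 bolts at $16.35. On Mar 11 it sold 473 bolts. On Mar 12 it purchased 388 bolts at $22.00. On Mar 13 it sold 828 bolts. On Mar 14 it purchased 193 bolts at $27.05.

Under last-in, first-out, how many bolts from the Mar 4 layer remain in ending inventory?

Mar 6, 16 sold [LIFO — newest first]: 16 @ $14.35 = $229.60
Mar 11, 473 sold [LIFO — newest first]: 302 @ $16.35 + 171 @ $16.10 = $7,690.80
Mar 13, 828 sold [LIFO — newest first]: 388 @ $22.00 + 20 @ $16.10 + 232 @ $17.45 + 188 @ $14.35 = $15,604.20
Total COGS = $229.60 + $7,690.80 + $15,604.20 = $23,524.60
Ending inventory: 73 @ $13.65 + 84 @ $14.50 + 12 @ $14.35 + 193 @ $27.05 = $7,607.30
Check: goods available $31,131.90 = COGS $23,524.60 + ending $7,607.30

12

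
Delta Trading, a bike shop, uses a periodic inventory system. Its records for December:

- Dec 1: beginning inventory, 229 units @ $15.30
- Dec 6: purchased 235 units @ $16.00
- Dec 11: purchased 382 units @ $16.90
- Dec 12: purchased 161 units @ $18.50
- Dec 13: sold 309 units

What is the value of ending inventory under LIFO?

Ending inventory = $11,218.30

Dec 13, 309 sold [LIFO — newest first]: 161 @ $18.50 + 148 @ $16.90 = $5,479.70
Ending inventory: 229 @ $15.30 + 235 @ $16.00 + 234 @ $16.90 = $11,218.30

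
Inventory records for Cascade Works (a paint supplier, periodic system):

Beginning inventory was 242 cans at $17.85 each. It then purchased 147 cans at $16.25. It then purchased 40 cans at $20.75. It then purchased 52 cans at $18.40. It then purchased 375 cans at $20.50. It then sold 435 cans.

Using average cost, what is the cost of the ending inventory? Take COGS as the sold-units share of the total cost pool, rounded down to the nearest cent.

Ending inventory = $7,959.04

Sale 1, sell 435: 435/856 × $16,182.75 → $8,223.71
Ending inventory (cost pool remaining) = $7,959.04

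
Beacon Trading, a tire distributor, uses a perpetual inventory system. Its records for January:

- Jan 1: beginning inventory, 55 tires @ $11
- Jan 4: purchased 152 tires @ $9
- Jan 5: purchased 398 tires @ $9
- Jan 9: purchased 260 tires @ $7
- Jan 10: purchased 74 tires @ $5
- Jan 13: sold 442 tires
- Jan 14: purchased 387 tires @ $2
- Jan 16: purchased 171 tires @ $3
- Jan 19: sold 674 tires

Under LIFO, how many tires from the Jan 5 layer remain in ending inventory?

174

Jan 13, 442 sold [LIFO — newest first]: 74 @ $5 + 260 @ $7 + 108 @ $9 = $3,162
Jan 19, 674 sold [LIFO — newest first]: 171 @ $3 + 387 @ $2 + 116 @ $9 = $2,331
Total COGS = $3,162 + $2,331 = $5,493
Ending inventory: 55 @ $11 + 152 @ $9 + 174 @ $9 = $3,539
Check: goods available $9,032 = COGS $5,493 + ending $3,539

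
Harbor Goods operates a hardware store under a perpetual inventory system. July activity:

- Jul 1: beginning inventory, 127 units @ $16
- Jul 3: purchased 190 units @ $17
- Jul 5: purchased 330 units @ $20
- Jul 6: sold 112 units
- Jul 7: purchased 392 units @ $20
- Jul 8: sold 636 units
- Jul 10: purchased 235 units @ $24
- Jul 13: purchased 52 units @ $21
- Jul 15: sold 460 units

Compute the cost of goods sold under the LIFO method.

COGS = $24,546

Jul 6, 112 sold [LIFO — newest first]: 112 @ $20 = $2,240
Jul 8, 636 sold [LIFO — newest first]: 392 @ $20 + 218 @ $20 + 26 @ $17 = $12,642
Jul 15, 460 sold [LIFO — newest first]: 52 @ $21 + 235 @ $24 + 164 @ $17 + 9 @ $16 = $9,664
Total COGS = $2,240 + $12,642 + $9,664 = $24,546
Ending inventory: 118 @ $16 = $1,888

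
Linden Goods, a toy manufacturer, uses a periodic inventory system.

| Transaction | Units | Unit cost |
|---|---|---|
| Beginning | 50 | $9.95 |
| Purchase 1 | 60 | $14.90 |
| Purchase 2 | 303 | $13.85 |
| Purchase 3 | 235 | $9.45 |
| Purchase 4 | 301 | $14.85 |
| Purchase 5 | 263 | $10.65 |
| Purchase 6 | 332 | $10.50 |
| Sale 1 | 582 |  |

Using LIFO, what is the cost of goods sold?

Sale 1 (582) [LIFO — newest first]: 332 @ $10.50 + 250 @ $10.65 = $6,148.50
Ending inventory: 50 @ $9.95 + 60 @ $14.90 + 303 @ $13.85 + 235 @ $9.45 + 301 @ $14.85 + 13 @ $10.65 = $12,417.10
Check: goods available $18,565.60 = COGS $6,148.50 + ending $12,417.10

COGS = $6,148.50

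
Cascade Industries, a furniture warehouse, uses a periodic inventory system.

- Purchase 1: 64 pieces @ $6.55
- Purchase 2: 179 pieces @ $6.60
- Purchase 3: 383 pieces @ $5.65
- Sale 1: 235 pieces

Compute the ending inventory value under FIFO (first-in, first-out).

Ending inventory = $2,216.75

Sale 1 (235) [FIFO — oldest first]: 64 @ $6.55 + 171 @ $6.60 = $1,547.80
Ending inventory: 8 @ $6.60 + 383 @ $5.65 = $2,216.75
Check: goods available $3,764.55 = COGS $1,547.80 + ending $2,216.75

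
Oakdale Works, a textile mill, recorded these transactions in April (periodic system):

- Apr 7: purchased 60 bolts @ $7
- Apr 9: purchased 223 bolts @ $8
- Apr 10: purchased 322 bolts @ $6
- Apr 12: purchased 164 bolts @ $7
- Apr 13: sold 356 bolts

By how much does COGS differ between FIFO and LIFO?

FIFO COGS: 60 @ $7 + 223 @ $8 + 73 @ $6 = $2,642
LIFO COGS: 164 @ $7 + 192 @ $6 = $2,300
Difference = |$2,642 − $2,300| = $342

$342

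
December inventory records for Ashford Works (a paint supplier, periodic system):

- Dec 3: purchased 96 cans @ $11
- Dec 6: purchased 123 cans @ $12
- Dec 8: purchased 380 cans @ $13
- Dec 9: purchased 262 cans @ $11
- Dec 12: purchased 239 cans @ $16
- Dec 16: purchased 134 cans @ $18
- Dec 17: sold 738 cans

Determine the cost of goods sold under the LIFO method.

COGS = $10,457

Dec 17, 738 sold [LIFO — newest first]: 134 @ $18 + 239 @ $16 + 262 @ $11 + 103 @ $13 = $10,457
Ending inventory: 96 @ $11 + 123 @ $12 + 277 @ $13 = $6,133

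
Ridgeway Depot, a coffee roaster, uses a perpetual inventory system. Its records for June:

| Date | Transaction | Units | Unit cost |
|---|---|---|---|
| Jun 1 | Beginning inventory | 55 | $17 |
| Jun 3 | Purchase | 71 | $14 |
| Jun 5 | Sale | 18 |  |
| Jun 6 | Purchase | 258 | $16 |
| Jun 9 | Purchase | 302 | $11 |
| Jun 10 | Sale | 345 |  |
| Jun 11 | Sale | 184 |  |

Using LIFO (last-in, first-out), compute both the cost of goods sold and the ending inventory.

Jun 5, 18 sold [LIFO — newest first]: 18 @ $14 = $252
Jun 10, 345 sold [LIFO — newest first]: 302 @ $11 + 43 @ $16 = $4,010
Jun 11, 184 sold [LIFO — newest first]: 184 @ $16 = $2,944
Total COGS = $252 + $4,010 + $2,944 = $7,206
Ending inventory: 55 @ $17 + 53 @ $14 + 31 @ $16 = $2,173
Check: goods available $9,379 = COGS $7,206 + ending $2,173

COGS = $7,206; ending inventory = $2,173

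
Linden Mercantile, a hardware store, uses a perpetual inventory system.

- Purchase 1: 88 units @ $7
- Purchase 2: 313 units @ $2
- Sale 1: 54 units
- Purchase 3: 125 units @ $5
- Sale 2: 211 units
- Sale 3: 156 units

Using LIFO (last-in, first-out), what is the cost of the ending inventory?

Ending inventory = $650

Sale 1 (54) [LIFO — newest first]: 54 @ $2 = $108
Sale 2 (211) [LIFO — newest first]: 125 @ $5 + 86 @ $2 = $797
Sale 3 (156) [LIFO — newest first]: 156 @ $2 = $312
Total COGS = $108 + $797 + $312 = $1,217
Ending inventory: 88 @ $7 + 17 @ $2 = $650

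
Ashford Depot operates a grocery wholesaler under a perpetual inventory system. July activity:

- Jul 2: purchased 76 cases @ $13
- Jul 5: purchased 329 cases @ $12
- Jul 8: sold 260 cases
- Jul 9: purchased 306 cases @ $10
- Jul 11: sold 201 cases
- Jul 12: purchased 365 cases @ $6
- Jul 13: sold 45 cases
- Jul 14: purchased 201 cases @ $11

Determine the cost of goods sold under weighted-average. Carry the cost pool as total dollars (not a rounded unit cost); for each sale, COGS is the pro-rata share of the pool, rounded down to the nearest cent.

COGS = $5,676.19

After Jul 2: 76 on hand, pool $988.00 (≈ $13.0000 each)
After Jul 5: 405 on hand, pool $4,936.00 (≈ $12.1877 each)
Jul 8, sell 260: 260/405 × $4,936.00 → $3,168.79
After Jul 9: 451 on hand, pool $4,827.21 (≈ $10.7033 each)
Jul 11, sell 201: 201/451 × $4,827.21 → $2,151.37
After Jul 12: 615 on hand, pool $4,865.84 (≈ $7.9119 each)
Jul 13, sell 45: 45/615 × $4,865.84 → $356.03
After Jul 14: 771 on hand, pool $6,720.81 (≈ $8.7170 each)
Total COGS = $3,168.79 + $2,151.37 + $356.03 = $5,676.19
Ending inventory (cost pool remaining) = $6,720.81
Check: goods available $12,397.00 = COGS $5,676.19 + ending $6,720.81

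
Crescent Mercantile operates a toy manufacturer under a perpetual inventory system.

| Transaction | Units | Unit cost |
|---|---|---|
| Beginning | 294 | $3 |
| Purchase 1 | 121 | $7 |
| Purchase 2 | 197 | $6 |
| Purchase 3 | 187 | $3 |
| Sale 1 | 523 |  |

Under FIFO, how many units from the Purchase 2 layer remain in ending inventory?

Sale 1 (523) [FIFO — oldest first]: 294 @ $3 + 121 @ $7 + 108 @ $6 = $2,377
Ending inventory: 89 @ $6 + 187 @ $3 = $1,095

89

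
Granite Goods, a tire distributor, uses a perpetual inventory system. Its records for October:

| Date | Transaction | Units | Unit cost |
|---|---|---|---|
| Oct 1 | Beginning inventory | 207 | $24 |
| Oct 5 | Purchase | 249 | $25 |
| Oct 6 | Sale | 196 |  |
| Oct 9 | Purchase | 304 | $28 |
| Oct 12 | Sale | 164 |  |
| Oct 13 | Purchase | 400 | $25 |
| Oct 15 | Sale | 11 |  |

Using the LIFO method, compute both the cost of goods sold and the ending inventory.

Oct 6, 196 sold [LIFO — newest first]: 196 @ $25 = $4,900
Oct 12, 164 sold [LIFO — newest first]: 164 @ $28 = $4,592
Oct 15, 11 sold [LIFO — newest first]: 11 @ $25 = $275
Total COGS = $4,900 + $4,592 + $275 = $9,767
Ending inventory: 207 @ $24 + 53 @ $25 + 140 @ $28 + 389 @ $25 = $19,938

COGS = $9,767; ending inventory = $19,938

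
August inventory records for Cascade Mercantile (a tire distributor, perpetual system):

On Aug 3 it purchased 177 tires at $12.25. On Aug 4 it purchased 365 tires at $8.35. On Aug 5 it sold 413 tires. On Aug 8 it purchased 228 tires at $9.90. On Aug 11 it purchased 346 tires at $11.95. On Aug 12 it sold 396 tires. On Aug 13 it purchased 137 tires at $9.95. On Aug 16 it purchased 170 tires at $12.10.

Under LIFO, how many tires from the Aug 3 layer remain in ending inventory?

Aug 5, 413 sold [LIFO — newest first]: 365 @ $8.35 + 48 @ $12.25 = $3,635.75
Aug 12, 396 sold [LIFO — newest first]: 346 @ $11.95 + 50 @ $9.90 = $4,629.70
Total COGS = $3,635.75 + $4,629.70 = $8,265.45
Ending inventory: 129 @ $12.25 + 178 @ $9.90 + 137 @ $9.95 + 170 @ $12.10 = $6,762.60

129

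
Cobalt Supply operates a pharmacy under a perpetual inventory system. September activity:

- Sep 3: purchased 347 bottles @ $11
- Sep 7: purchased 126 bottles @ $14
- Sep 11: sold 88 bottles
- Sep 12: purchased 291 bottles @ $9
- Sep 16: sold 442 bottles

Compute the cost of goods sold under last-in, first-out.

COGS = $5,626

Sep 11, 88 sold [LIFO — newest first]: 88 @ $14 = $1,232
Sep 16, 442 sold [LIFO — newest first]: 291 @ $9 + 38 @ $14 + 113 @ $11 = $4,394
Total COGS = $1,232 + $4,394 = $5,626
Ending inventory: 234 @ $11 = $2,574
Check: goods available $8,200 = COGS $5,626 + ending $2,574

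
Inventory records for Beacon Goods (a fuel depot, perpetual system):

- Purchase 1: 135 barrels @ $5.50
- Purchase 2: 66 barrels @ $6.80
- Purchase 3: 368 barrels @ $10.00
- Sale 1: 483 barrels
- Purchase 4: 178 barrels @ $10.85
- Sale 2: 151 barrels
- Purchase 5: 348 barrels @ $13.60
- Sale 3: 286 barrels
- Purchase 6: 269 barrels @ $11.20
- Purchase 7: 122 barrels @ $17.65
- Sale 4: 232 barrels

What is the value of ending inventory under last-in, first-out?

Sale 1 (483) [LIFO — newest first]: 368 @ $10.00 + 66 @ $6.80 + 49 @ $5.50 = $4,398.30
Sale 2 (151) [LIFO — newest first]: 151 @ $10.85 = $1,638.35
Sale 3 (286) [LIFO — newest first]: 286 @ $13.60 = $3,889.60
Sale 4 (232) [LIFO — newest first]: 122 @ $17.65 + 110 @ $11.20 = $3,385.30
Total COGS = $4,398.30 + $1,638.35 + $3,889.60 + $3,385.30 = $13,311.55
Ending inventory: 86 @ $5.50 + 27 @ $10.85 + 62 @ $13.60 + 159 @ $11.20 = $3,389.95

Ending inventory = $3,389.95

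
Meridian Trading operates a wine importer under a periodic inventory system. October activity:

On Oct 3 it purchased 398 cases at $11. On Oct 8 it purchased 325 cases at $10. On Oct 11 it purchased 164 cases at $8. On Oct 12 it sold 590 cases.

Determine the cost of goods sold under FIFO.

Oct 12, 590 sold [FIFO — oldest first]: 398 @ $11 + 192 @ $10 = $6,298
Ending inventory: 133 @ $10 + 164 @ $8 = $2,642

COGS = $6,298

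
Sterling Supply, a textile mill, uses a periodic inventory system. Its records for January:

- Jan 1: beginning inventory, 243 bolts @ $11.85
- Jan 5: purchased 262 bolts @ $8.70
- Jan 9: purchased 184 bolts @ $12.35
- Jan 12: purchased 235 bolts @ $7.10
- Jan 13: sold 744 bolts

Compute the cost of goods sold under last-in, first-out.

COGS = $6,966.85

Jan 13, 744 sold [LIFO — newest first]: 235 @ $7.10 + 184 @ $12.35 + 262 @ $8.70 + 63 @ $11.85 = $6,966.85
Ending inventory: 180 @ $11.85 = $2,133.00
Check: goods available $9,099.85 = COGS $6,966.85 + ending $2,133.00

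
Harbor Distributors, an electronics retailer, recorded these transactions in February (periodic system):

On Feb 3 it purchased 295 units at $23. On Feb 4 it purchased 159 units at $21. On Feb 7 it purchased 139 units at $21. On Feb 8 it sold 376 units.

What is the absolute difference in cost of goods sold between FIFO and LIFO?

$434

FIFO COGS: 295 @ $23 + 81 @ $21 = $8,486
LIFO COGS: 139 @ $21 + 159 @ $21 + 78 @ $23 = $8,052
Difference = |$8,486 − $8,052| = $434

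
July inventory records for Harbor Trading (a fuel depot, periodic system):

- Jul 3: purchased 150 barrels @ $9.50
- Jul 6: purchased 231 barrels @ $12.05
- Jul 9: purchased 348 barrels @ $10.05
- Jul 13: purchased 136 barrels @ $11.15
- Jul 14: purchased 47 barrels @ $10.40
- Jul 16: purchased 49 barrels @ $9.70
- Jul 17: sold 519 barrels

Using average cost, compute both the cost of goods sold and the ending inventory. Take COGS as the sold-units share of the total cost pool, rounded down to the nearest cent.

Jul 17, sell 519: 519/961 × $10,186.45 → $5,501.31
Ending inventory (cost pool remaining) = $4,685.14

COGS = $5,501.31; ending inventory = $4,685.14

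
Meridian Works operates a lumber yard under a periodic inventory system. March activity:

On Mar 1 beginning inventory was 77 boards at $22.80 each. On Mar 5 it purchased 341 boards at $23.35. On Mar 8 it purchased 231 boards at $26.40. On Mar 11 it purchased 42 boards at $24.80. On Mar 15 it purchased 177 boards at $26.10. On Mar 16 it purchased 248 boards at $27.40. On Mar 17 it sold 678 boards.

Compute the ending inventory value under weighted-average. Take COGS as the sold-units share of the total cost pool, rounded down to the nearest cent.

Mar 17, sell 678: 678/1116 × $28,272.85 → $17,176.51
Ending inventory (cost pool remaining) = $11,096.34
Check: goods available $28,272.85 = COGS $17,176.51 + ending $11,096.34

Ending inventory = $11,096.34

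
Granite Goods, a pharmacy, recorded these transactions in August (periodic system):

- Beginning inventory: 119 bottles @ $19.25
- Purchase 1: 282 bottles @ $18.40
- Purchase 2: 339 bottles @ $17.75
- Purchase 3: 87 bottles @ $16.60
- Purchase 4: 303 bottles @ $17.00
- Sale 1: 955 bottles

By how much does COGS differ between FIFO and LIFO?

FIFO COGS: 119 @ $19.25 + 282 @ $18.40 + 339 @ $17.75 + 87 @ $16.60 + 128 @ $17.00 = $17,117.00
LIFO COGS: 303 @ $17.00 + 87 @ $16.60 + 339 @ $17.75 + 226 @ $18.40 = $16,770.85
Difference = |$17,117.00 − $16,770.85| = $346.15

$346.15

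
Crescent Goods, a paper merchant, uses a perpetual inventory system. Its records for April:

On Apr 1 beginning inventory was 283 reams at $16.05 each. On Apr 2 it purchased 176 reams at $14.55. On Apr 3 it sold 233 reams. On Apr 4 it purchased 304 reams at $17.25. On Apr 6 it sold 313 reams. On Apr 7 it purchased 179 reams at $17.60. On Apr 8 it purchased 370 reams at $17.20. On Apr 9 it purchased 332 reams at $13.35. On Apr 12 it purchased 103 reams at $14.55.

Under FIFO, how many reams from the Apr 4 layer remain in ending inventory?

217

Apr 3, 233 sold [FIFO — oldest first]: 233 @ $16.05 = $3,739.65
Apr 6, 313 sold [FIFO — oldest first]: 50 @ $16.05 + 176 @ $14.55 + 87 @ $17.25 = $4,864.05
Total COGS = $3,739.65 + $4,864.05 = $8,603.70
Ending inventory: 217 @ $17.25 + 179 @ $17.60 + 370 @ $17.20 + 332 @ $13.35 + 103 @ $14.55 = $19,188.50
Check: goods available $27,792.20 = COGS $8,603.70 + ending $19,188.50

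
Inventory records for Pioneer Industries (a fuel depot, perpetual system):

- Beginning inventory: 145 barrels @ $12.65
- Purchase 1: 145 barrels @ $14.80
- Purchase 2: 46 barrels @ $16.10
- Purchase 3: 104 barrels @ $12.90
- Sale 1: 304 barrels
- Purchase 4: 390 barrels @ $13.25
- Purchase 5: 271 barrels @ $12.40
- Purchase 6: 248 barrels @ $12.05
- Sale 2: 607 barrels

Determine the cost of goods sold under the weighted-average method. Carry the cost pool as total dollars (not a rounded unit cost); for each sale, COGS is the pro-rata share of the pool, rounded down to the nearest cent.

After Beginning: 145 on hand, pool $1,834.25 (≈ $12.6500 each)
After Purchase 1: 290 on hand, pool $3,980.25 (≈ $13.7250 each)
After Purchase 2: 336 on hand, pool $4,720.85 (≈ $14.0501 each)
After Purchase 3: 440 on hand, pool $6,062.45 (≈ $13.7783 each)
Sale 1, sell 304: 304/440 × $6,062.45 → $4,188.60
After Purchase 4: 526 on hand, pool $7,041.35 (≈ $13.3866 each)
After Purchase 5: 797 on hand, pool $10,401.75 (≈ $13.0511 each)
After Purchase 6: 1045 on hand, pool $13,390.15 (≈ $12.8135 each)
Sale 2, sell 607: 607/1045 × $13,390.15 → $7,777.81
Total COGS = $4,188.60 + $7,777.81 = $11,966.41
Ending inventory (cost pool remaining) = $5,612.34
Check: goods available $17,578.75 = COGS $11,966.41 + ending $5,612.34

COGS = $11,966.41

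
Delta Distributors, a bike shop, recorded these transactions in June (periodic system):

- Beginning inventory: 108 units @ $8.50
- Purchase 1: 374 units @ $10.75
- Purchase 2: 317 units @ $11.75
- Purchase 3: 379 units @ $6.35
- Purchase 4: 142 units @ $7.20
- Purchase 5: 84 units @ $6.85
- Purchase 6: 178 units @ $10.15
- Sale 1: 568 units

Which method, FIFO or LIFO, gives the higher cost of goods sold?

FIFO

FIFO COGS: 108 @ $8.50 + 374 @ $10.75 + 86 @ $11.75 = $5,949.00
LIFO COGS: 178 @ $10.15 + 84 @ $6.85 + 142 @ $7.20 + 164 @ $6.35 = $4,445.90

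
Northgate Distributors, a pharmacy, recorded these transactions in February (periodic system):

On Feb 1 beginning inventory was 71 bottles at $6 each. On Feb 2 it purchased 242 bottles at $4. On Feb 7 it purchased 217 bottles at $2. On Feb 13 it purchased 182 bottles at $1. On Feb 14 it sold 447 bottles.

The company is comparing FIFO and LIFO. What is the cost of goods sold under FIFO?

FIFO COGS: 71 @ $6 + 242 @ $4 + 134 @ $2 = $1,662
LIFO COGS: 182 @ $1 + 217 @ $2 + 48 @ $4 = $808

COGS = $1,662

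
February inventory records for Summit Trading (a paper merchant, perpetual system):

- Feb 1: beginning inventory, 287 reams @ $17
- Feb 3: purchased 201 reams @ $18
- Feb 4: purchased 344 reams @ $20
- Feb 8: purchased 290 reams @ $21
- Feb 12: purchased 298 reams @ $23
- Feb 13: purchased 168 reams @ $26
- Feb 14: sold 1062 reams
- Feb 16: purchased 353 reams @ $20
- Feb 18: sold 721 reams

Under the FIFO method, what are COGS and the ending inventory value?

Feb 14, 1062 sold [FIFO — oldest first]: 287 @ $17 + 201 @ $18 + 344 @ $20 + 230 @ $21 = $20,207
Feb 18, 721 sold [FIFO — oldest first]: 60 @ $21 + 298 @ $23 + 168 @ $26 + 195 @ $20 = $16,382
Total COGS = $20,207 + $16,382 = $36,589
Ending inventory: 158 @ $20 = $3,160

COGS = $36,589; ending inventory = $3,160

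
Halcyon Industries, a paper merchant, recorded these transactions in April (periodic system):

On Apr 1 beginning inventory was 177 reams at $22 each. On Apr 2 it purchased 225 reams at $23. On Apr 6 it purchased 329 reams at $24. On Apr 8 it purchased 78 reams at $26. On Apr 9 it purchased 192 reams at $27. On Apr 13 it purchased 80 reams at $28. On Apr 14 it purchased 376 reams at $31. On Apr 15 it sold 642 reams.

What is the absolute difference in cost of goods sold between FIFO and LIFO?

$4,089

FIFO COGS: 177 @ $22 + 225 @ $23 + 240 @ $24 = $14,829
LIFO COGS: 376 @ $31 + 80 @ $28 + 186 @ $27 = $18,918
Difference = |$14,829 − $18,918| = $4,089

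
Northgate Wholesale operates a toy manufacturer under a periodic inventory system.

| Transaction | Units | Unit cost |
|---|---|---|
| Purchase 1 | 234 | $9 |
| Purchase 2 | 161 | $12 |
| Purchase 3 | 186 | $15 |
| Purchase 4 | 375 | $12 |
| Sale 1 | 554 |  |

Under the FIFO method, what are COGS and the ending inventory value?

COGS = $6,423; ending inventory = $4,905

Sale 1 (554) [FIFO — oldest first]: 234 @ $9 + 161 @ $12 + 159 @ $15 = $6,423
Ending inventory: 27 @ $15 + 375 @ $12 = $4,905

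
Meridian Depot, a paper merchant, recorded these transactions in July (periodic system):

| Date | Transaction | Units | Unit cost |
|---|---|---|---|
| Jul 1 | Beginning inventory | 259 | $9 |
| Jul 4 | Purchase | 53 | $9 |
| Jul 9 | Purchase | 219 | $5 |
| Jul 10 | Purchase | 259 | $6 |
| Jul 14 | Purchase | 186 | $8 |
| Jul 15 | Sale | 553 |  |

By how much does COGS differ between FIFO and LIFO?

$453

FIFO COGS: 259 @ $9 + 53 @ $9 + 219 @ $5 + 22 @ $6 = $4,035
LIFO COGS: 186 @ $8 + 259 @ $6 + 108 @ $5 = $3,582
Difference = |$4,035 − $3,582| = $453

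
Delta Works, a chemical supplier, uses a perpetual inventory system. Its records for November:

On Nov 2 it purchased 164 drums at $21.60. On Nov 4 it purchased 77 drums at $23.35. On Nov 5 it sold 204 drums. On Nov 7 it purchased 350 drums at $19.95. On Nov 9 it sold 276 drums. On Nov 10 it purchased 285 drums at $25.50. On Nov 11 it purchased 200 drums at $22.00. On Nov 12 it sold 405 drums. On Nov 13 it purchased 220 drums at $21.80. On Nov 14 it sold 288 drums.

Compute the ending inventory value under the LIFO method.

Ending inventory = $2,581.50

Nov 5, 204 sold [LIFO — newest first]: 77 @ $23.35 + 127 @ $21.60 = $4,541.15
Nov 9, 276 sold [LIFO — newest first]: 276 @ $19.95 = $5,506.20
Nov 12, 405 sold [LIFO — newest first]: 200 @ $22.00 + 205 @ $25.50 = $9,627.50
Nov 14, 288 sold [LIFO — newest first]: 220 @ $21.80 + 68 @ $25.50 = $6,530.00
Total COGS = $4,541.15 + $5,506.20 + $9,627.50 + $6,530.00 = $26,204.85
Ending inventory: 37 @ $21.60 + 74 @ $19.95 + 12 @ $25.50 = $2,581.50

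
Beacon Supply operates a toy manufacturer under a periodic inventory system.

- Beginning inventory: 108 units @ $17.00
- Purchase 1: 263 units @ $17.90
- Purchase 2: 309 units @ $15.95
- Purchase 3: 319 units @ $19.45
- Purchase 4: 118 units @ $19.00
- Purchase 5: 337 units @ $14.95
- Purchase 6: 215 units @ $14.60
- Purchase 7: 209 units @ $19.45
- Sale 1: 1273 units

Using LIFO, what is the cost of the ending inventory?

Ending inventory = $10,276.00

Sale 1 (1273) [LIFO — newest first]: 209 @ $19.45 + 215 @ $14.60 + 337 @ $14.95 + 118 @ $19.00 + 319 @ $19.45 + 75 @ $15.95 = $21,885.00
Ending inventory: 108 @ $17.00 + 263 @ $17.90 + 234 @ $15.95 = $10,276.00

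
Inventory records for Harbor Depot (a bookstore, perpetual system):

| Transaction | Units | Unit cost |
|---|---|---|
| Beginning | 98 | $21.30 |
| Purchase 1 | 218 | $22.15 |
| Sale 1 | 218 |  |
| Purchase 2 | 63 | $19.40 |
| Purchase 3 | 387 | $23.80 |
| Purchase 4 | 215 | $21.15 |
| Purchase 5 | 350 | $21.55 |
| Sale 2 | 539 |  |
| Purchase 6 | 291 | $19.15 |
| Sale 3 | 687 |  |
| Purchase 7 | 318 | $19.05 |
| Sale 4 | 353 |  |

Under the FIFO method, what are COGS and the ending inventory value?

COGS = $38,345.05; ending inventory = $2,724.15

Sale 1 (218) [FIFO — oldest first]: 98 @ $21.30 + 120 @ $22.15 = $4,745.40
Sale 2 (539) [FIFO — oldest first]: 98 @ $22.15 + 63 @ $19.40 + 378 @ $23.80 = $12,389.30
Sale 3 (687) [FIFO — oldest first]: 9 @ $23.80 + 215 @ $21.15 + 350 @ $21.55 + 113 @ $19.15 = $14,467.90
Sale 4 (353) [FIFO — oldest first]: 178 @ $19.15 + 175 @ $19.05 = $6,742.45
Total COGS = $4,745.40 + $12,389.30 + $14,467.90 + $6,742.45 = $38,345.05
Ending inventory: 143 @ $19.05 = $2,724.15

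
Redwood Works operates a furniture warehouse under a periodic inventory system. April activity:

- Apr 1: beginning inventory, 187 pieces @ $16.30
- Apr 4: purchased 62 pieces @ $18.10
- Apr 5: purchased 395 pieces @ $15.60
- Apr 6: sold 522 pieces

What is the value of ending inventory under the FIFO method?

Apr 6, 522 sold [FIFO — oldest first]: 187 @ $16.30 + 62 @ $18.10 + 273 @ $15.60 = $8,429.10
Ending inventory: 122 @ $15.60 = $1,903.20
Check: goods available $10,332.30 = COGS $8,429.10 + ending $1,903.20

Ending inventory = $1,903.20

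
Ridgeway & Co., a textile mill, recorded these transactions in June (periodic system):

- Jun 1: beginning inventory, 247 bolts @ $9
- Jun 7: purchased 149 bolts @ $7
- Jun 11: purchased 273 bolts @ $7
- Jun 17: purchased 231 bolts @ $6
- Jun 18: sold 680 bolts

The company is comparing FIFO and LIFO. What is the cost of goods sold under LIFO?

COGS = $4,583

FIFO COGS: 247 @ $9 + 149 @ $7 + 273 @ $7 + 11 @ $6 = $5,243
LIFO COGS: 231 @ $6 + 273 @ $7 + 149 @ $7 + 27 @ $9 = $4,583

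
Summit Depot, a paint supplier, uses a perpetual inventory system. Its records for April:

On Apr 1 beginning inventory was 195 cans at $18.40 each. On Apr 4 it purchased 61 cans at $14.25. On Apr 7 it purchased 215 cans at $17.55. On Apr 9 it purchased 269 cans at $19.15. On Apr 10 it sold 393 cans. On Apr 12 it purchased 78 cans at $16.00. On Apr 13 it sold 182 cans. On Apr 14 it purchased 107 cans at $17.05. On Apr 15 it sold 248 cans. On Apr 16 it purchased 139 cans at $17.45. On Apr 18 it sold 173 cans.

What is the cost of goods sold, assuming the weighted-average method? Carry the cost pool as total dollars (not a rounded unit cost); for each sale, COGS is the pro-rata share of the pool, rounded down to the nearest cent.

COGS = $17,691.64

After Apr 1: 195 on hand, pool $3,588.00 (≈ $18.4000 each)
After Apr 4: 256 on hand, pool $4,457.25 (≈ $17.4111 each)
After Apr 7: 471 on hand, pool $8,230.50 (≈ $17.4745 each)
After Apr 9: 740 on hand, pool $13,381.85 (≈ $18.0836 each)
Apr 10, sell 393: 393/740 × $13,381.85 → $7,106.84
After Apr 12: 425 on hand, pool $7,523.01 (≈ $17.7012 each)
Apr 13, sell 182: 182/425 × $7,523.01 → $3,221.61
After Apr 14: 350 on hand, pool $6,125.75 (≈ $17.5021 each)
Apr 15, sell 248: 248/350 × $6,125.75 → $4,340.53
After Apr 16: 241 on hand, pool $4,210.77 (≈ $17.4721 each)
Apr 18, sell 173: 173/241 × $4,210.77 → $3,022.66
Total COGS = $7,106.84 + $3,221.61 + $4,340.53 + $3,022.66 = $17,691.64
Ending inventory (cost pool remaining) = $1,188.11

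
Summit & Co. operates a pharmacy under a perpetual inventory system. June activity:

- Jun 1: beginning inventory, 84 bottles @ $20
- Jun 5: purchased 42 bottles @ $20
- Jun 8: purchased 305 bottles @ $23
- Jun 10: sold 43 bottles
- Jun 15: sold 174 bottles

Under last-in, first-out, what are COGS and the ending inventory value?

Jun 10, 43 sold [LIFO — newest first]: 43 @ $23 = $989
Jun 15, 174 sold [LIFO — newest first]: 174 @ $23 = $4,002
Total COGS = $989 + $4,002 = $4,991
Ending inventory: 84 @ $20 + 42 @ $20 + 88 @ $23 = $4,544

COGS = $4,991; ending inventory = $4,544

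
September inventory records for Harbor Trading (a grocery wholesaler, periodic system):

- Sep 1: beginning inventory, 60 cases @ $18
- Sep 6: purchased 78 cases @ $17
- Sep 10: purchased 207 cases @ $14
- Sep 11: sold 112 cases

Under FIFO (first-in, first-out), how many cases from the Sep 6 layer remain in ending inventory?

26

Sep 11, 112 sold [FIFO — oldest first]: 60 @ $18 + 52 @ $17 = $1,964
Ending inventory: 26 @ $17 + 207 @ $14 = $3,340
Check: goods available $5,304 = COGS $1,964 + ending $3,340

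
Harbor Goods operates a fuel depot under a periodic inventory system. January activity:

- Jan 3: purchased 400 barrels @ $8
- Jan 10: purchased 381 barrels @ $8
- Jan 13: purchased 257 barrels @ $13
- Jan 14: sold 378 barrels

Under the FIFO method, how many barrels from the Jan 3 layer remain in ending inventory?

22

Jan 14, 378 sold [FIFO — oldest first]: 378 @ $8 = $3,024
Ending inventory: 22 @ $8 + 381 @ $8 + 257 @ $13 = $6,565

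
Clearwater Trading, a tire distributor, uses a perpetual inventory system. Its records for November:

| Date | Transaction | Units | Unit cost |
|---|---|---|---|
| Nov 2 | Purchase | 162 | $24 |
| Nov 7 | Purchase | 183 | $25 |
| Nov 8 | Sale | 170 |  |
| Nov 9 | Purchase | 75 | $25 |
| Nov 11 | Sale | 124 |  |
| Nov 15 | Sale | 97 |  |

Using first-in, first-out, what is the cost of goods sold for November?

COGS = $9,613

Nov 8, 170 sold [FIFO — oldest first]: 162 @ $24 + 8 @ $25 = $4,088
Nov 11, 124 sold [FIFO — oldest first]: 124 @ $25 = $3,100
Nov 15, 97 sold [FIFO — oldest first]: 51 @ $25 + 46 @ $25 = $2,425
Total COGS = $4,088 + $3,100 + $2,425 = $9,613
Ending inventory: 29 @ $25 = $725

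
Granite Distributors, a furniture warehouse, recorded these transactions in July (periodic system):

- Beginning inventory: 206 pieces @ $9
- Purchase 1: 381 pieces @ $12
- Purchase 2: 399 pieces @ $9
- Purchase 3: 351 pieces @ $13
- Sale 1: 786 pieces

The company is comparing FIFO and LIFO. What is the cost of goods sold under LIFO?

COGS = $8,586

FIFO COGS: 206 @ $9 + 381 @ $12 + 199 @ $9 = $8,217
LIFO COGS: 351 @ $13 + 399 @ $9 + 36 @ $12 = $8,586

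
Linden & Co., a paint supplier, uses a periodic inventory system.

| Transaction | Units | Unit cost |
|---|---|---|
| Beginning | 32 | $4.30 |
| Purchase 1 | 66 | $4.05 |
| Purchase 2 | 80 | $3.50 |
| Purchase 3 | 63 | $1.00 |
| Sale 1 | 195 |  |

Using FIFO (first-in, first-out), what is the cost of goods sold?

Sale 1 (195) [FIFO — oldest first]: 32 @ $4.30 + 66 @ $4.05 + 80 @ $3.50 + 17 @ $1.00 = $701.90
Ending inventory: 46 @ $1.00 = $46.00
Check: goods available $747.90 = COGS $701.90 + ending $46.00

COGS = $701.90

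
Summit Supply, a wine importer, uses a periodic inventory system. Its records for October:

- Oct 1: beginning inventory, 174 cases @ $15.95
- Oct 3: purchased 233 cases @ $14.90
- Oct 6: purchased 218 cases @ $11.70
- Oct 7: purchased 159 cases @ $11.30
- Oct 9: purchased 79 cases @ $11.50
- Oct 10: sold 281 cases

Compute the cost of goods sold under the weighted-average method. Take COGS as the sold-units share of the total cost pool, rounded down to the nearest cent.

COGS = $3,745.40

Oct 10, sell 281: 281/863 × $11,502.80 → $3,745.40
Ending inventory (cost pool remaining) = $7,757.40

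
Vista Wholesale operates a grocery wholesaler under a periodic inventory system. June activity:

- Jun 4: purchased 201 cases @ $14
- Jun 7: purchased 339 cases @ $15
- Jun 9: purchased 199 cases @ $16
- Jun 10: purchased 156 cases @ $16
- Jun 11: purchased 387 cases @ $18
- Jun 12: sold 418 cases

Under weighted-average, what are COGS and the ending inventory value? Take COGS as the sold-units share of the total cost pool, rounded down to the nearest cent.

COGS = $6,698.75; ending inventory = $13,846.25

Jun 12, sell 418: 418/1282 × $20,545.00 → $6,698.75
Ending inventory (cost pool remaining) = $13,846.25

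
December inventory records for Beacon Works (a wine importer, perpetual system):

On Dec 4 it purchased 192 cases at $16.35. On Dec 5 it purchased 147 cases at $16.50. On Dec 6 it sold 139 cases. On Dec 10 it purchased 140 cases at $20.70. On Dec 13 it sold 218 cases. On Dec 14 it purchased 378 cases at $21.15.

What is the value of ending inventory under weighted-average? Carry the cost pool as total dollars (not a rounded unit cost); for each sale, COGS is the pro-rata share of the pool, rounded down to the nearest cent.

Ending inventory = $10,212.60

After Dec 4: 192 on hand, pool $3,139.20 (≈ $16.3500 each)
After Dec 5: 339 on hand, pool $5,564.70 (≈ $16.4150 each)
Dec 6, sell 139: 139/339 × $5,564.70 → $2,281.69
After Dec 10: 340 on hand, pool $6,181.01 (≈ $18.1794 each)
Dec 13, sell 218: 218/340 × $6,181.01 → $3,963.11
After Dec 14: 500 on hand, pool $10,212.60 (≈ $20.4252 each)
Total COGS = $2,281.69 + $3,963.11 = $6,244.80
Ending inventory (cost pool remaining) = $10,212.60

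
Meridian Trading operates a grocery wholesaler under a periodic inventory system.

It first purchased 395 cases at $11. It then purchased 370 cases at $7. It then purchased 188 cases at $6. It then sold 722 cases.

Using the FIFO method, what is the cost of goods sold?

Sale 1 (722) [FIFO — oldest first]: 395 @ $11 + 327 @ $7 = $6,634
Ending inventory: 43 @ $7 + 188 @ $6 = $1,429

COGS = $6,634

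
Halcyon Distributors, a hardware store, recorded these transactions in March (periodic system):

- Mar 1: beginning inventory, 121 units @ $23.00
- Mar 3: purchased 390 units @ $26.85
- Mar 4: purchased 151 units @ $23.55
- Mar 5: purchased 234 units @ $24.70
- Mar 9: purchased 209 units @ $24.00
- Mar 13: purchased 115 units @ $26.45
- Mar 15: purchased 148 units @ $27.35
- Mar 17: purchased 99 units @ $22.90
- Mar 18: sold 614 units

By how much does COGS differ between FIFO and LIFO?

FIFO COGS: 121 @ $23.00 + 390 @ $26.85 + 103 @ $23.55 = $15,680.15
LIFO COGS: 99 @ $22.90 + 148 @ $27.35 + 115 @ $26.45 + 209 @ $24.00 + 43 @ $24.70 = $15,434.75
Difference = |$15,680.15 − $15,434.75| = $245.40

$245.40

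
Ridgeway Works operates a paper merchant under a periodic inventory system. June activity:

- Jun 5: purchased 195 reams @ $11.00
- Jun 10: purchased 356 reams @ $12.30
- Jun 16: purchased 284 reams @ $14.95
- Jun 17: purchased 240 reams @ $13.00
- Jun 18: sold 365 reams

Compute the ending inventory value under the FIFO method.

Jun 18, 365 sold [FIFO — oldest first]: 195 @ $11.00 + 170 @ $12.30 = $4,236.00
Ending inventory: 186 @ $12.30 + 284 @ $14.95 + 240 @ $13.00 = $9,653.60
Check: goods available $13,889.60 = COGS $4,236.00 + ending $9,653.60

Ending inventory = $9,653.60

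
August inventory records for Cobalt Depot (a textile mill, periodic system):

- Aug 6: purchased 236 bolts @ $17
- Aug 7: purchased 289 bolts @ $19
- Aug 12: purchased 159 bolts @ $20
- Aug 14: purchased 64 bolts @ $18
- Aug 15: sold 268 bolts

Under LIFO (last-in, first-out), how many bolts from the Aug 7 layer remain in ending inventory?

Aug 15, 268 sold [LIFO — newest first]: 64 @ $18 + 159 @ $20 + 45 @ $19 = $5,187
Ending inventory: 236 @ $17 + 244 @ $19 = $8,648
Check: goods available $13,835 = COGS $5,187 + ending $8,648

244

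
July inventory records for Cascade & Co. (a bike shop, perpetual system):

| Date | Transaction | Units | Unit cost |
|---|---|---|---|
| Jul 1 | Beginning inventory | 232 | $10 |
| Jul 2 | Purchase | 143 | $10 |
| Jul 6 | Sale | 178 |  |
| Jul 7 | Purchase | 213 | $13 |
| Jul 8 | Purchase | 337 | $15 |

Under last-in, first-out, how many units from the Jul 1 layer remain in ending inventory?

Jul 6, 178 sold [LIFO — newest first]: 143 @ $10 + 35 @ $10 = $1,780
Ending inventory: 197 @ $10 + 213 @ $13 + 337 @ $15 = $9,794

197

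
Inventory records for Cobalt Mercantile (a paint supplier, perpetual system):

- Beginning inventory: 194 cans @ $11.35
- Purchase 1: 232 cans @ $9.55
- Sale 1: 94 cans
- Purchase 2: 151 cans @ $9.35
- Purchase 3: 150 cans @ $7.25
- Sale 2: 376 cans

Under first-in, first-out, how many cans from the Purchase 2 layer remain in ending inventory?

Sale 1 (94) [FIFO — oldest first]: 94 @ $11.35 = $1,066.90
Sale 2 (376) [FIFO — oldest first]: 100 @ $11.35 + 232 @ $9.55 + 44 @ $9.35 = $3,762.00
Total COGS = $1,066.90 + $3,762.00 = $4,828.90
Ending inventory: 107 @ $9.35 + 150 @ $7.25 = $2,087.95

107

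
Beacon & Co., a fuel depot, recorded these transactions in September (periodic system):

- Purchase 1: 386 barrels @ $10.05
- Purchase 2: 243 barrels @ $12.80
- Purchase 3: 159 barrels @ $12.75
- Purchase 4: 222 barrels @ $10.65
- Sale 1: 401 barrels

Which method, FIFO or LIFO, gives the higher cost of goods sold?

FIFO COGS: 386 @ $10.05 + 15 @ $12.80 = $4,071.30
LIFO COGS: 222 @ $10.65 + 159 @ $12.75 + 20 @ $12.80 = $4,647.55

LIFO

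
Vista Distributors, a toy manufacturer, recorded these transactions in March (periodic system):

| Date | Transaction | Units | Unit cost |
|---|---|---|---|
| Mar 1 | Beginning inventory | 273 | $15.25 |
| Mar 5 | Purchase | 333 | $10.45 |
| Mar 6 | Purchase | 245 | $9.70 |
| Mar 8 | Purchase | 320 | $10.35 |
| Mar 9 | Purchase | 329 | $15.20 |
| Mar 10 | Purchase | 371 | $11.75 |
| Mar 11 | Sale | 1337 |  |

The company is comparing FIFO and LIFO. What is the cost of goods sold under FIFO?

FIFO COGS: 273 @ $15.25 + 333 @ $10.45 + 245 @ $9.70 + 320 @ $10.35 + 166 @ $15.20 = $15,854.80
LIFO COGS: 371 @ $11.75 + 329 @ $15.20 + 320 @ $10.35 + 245 @ $9.70 + 72 @ $10.45 = $15,800.95

COGS = $15,854.80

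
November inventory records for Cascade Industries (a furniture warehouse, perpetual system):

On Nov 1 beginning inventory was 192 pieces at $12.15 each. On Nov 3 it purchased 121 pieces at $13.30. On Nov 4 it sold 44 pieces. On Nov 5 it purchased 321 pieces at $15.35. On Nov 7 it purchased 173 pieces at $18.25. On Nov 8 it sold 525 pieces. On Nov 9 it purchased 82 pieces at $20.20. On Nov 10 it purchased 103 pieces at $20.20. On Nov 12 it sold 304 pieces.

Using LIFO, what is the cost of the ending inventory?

Ending inventory = $1,445.85

Nov 4, 44 sold [LIFO — newest first]: 44 @ $13.30 = $585.20
Nov 8, 525 sold [LIFO — newest first]: 173 @ $18.25 + 321 @ $15.35 + 31 @ $13.30 = $8,496.90
Nov 12, 304 sold [LIFO — newest first]: 103 @ $20.20 + 82 @ $20.20 + 46 @ $13.30 + 73 @ $12.15 = $5,235.75
Total COGS = $585.20 + $8,496.90 + $5,235.75 = $14,317.85
Ending inventory: 119 @ $12.15 = $1,445.85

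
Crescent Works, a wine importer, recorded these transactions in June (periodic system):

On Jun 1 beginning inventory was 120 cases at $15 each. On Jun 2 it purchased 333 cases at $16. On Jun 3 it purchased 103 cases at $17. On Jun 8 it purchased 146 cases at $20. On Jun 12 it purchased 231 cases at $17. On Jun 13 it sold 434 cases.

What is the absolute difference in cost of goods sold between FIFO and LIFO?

$992

FIFO COGS: 120 @ $15 + 314 @ $16 = $6,824
LIFO COGS: 231 @ $17 + 146 @ $20 + 57 @ $17 = $7,816
Difference = |$6,824 − $7,816| = $992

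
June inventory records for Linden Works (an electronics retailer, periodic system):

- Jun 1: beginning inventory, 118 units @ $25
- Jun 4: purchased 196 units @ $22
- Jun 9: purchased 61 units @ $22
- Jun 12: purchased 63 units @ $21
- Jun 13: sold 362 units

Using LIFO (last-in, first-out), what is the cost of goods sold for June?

Jun 13, 362 sold [LIFO — newest first]: 63 @ $21 + 61 @ $22 + 196 @ $22 + 42 @ $25 = $8,027
Ending inventory: 76 @ $25 = $1,900
Check: goods available $9,927 = COGS $8,027 + ending $1,900

COGS = $8,027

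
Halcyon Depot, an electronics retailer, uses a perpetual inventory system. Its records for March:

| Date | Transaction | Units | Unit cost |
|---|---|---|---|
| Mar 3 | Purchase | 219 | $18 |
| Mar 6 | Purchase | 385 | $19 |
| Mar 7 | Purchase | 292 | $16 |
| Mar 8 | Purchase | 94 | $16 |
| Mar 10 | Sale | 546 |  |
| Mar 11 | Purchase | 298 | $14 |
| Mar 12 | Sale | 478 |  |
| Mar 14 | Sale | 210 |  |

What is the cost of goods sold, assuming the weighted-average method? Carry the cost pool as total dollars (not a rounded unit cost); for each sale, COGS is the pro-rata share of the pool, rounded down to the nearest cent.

COGS = $20,732.37

After Mar 3: 219 on hand, pool $3,942.00 (≈ $18.0000 each)
After Mar 6: 604 on hand, pool $11,257.00 (≈ $18.6374 each)
After Mar 7: 896 on hand, pool $15,929.00 (≈ $17.7779 each)
After Mar 8: 990 on hand, pool $17,433.00 (≈ $17.6091 each)
Mar 10, sell 546: 546/990 × $17,433.00 → $9,614.56
After Mar 11: 742 on hand, pool $11,990.44 (≈ $16.1596 each)
Mar 12, sell 478: 478/742 × $11,990.44 → $7,724.29
Mar 14, sell 210: 210/264 × $4,266.15 → $3,393.52
Total COGS = $9,614.56 + $7,724.29 + $3,393.52 = $20,732.37
Ending inventory (cost pool remaining) = $872.63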